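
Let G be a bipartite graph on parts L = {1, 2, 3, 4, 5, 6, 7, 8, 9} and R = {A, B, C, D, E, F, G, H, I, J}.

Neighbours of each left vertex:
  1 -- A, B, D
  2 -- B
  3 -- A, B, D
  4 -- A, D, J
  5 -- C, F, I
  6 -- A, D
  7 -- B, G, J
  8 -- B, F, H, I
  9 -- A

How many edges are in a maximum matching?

A valid assignment of size 7: 1→A, 2→B, 3→D, 4→J, 5→C, 7→G, 8→F.
The set {1, 2, 3, 6, 9} has only 3 neighbours ({A, B, D}), so by Hall's theorem at most 7 of the 9 left vertices can be matched.

7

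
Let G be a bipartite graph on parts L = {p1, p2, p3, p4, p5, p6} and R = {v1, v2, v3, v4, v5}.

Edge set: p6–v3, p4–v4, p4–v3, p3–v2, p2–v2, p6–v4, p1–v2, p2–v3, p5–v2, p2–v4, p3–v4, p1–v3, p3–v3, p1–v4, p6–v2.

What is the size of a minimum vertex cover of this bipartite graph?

The 3 edges p1–v3, p2–v4, p3–v2 form a matching, so any vertex cover needs at least 3 vertices (one per matched edge).
Conversely {v2, v3, v4} meets every edge and has exactly 3 vertices, so 3 is optimal.

3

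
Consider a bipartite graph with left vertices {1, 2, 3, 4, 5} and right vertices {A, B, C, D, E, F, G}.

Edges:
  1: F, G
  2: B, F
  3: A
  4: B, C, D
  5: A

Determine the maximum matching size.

For example, pair 1-G, 2-F, 3-A, 4-B.
The set {3, 5} has only 1 neighbour ({A}), so by Hall's theorem at most 4 of the 5 left vertices can be matched.

4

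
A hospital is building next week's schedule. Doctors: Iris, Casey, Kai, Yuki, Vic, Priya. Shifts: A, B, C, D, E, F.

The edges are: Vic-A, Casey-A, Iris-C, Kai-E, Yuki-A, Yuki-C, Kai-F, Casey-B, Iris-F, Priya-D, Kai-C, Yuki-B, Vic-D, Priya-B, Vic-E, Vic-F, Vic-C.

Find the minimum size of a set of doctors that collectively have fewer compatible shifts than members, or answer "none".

A matching saturating every doctor exists, for instance Iris→F, Casey→A, Kai→E, Yuki→C, Vic→D, Priya→B.
By Hall's marriage theorem, this means |N(S)| ≥ |S| for every subset S, so no violating subset exists.

none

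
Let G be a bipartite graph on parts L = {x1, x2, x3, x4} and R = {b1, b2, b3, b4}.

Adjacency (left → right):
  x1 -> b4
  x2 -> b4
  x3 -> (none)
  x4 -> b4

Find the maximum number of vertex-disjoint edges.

1

A valid assignment of size 1: x1–b4.
The set {x1, x2, x3, x4} has only 1 neighbour ({b4}), so by Hall's theorem at most 1 of the 4 left vertices can be matched.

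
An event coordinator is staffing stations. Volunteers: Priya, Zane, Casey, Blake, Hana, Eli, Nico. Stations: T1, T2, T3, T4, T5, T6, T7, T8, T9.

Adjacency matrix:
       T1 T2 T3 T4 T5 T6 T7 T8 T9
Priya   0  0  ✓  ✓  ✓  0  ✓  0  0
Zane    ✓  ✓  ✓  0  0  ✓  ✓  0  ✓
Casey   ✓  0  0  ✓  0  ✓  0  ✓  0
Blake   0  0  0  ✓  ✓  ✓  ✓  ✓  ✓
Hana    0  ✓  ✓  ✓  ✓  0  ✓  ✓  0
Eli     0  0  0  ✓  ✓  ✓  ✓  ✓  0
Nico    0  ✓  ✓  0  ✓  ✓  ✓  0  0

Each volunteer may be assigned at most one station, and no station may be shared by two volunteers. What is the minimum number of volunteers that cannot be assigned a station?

A valid assignment of size 7: Priya–T3, Zane–T1, Casey–T8, Blake–T6, Hana–T5, Eli–T4, Nico–T7.
This saturates every volunteer, so 7 is the maximum.
That matches 7 of the 7, leaving 0 unmatched; no matching can do better.

0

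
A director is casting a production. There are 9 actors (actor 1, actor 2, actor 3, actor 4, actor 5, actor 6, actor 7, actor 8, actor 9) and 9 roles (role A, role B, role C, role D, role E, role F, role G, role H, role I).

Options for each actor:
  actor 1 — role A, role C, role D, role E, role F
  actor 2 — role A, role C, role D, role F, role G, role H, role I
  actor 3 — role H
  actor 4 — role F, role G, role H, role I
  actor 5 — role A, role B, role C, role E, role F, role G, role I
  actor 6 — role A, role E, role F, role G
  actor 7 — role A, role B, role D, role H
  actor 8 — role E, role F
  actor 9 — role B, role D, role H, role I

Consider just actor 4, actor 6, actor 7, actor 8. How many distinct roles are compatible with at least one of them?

8

The union of neighbours of {actor 4, actor 6, actor 7, actor 8} is {role A, role B, role D, role E, role F, role G, role H, role I}, which has 8 elements.
Since |N(S)| = 8 ≥ |S| = 4, Hall's condition holds for this subset.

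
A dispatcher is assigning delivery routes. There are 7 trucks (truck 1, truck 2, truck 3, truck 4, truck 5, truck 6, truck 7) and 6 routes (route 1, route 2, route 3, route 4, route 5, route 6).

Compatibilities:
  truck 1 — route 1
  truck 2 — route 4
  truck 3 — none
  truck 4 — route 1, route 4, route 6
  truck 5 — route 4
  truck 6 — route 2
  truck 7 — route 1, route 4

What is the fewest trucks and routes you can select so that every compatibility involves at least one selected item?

{truck 4, truck 6, route 1, route 4} is a vertex cover of size 4: every edge has an endpoint in this set.
No smaller cover exists because truck 1–route 1, truck 2–route 4, truck 4–route 6, truck 6–route 2 is a matching of size 4, and a cover must include an endpoint of each of these disjoint edges (König's theorem).

4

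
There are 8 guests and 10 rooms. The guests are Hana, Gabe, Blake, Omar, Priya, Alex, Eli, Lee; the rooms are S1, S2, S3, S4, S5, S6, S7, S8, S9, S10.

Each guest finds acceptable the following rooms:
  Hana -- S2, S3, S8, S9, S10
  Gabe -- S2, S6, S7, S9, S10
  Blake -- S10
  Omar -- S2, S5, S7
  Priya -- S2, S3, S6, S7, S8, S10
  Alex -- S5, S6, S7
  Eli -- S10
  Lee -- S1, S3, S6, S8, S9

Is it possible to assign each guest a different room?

No

The set {Blake, Eli} has only 1 neighbour ({S10}), so by Hall's theorem at most 7 of the 8 guests can be matched.
Hence no matching covers every guest.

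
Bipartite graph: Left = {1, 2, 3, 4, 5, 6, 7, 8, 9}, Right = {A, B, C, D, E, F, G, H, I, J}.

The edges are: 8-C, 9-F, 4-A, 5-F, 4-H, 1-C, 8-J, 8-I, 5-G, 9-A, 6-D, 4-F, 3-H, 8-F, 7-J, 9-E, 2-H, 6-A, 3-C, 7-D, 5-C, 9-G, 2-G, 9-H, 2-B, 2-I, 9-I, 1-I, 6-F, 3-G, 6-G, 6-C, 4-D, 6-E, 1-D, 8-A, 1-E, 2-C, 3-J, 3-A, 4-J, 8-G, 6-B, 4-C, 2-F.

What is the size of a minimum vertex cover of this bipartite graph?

9

The 9 edges 1–C, 2–B, 3–J, 4–H, 5–F, 6–E, 7–D, 8–A, 9–G form a matching, so any vertex cover needs at least 9 vertices (one per matched edge).
Conversely {1, 2, 3, 4, 5, 6, 7, 8, 9} meets every edge and has exactly 9 vertices, so 9 is optimal.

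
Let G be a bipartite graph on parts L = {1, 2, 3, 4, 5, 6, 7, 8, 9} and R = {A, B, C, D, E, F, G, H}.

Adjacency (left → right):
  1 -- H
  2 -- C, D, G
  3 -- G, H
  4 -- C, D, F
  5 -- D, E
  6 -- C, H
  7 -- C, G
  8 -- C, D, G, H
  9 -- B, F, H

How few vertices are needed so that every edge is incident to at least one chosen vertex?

7

A maximum matching has 7 edges (e.g. 1–H, 2–D, 3–G, 4–F, 5–E, 6–C, 9–B).
By König's theorem the minimum vertex cover has the same size. One such cover is {4, 5, 9, C, D, G, H}.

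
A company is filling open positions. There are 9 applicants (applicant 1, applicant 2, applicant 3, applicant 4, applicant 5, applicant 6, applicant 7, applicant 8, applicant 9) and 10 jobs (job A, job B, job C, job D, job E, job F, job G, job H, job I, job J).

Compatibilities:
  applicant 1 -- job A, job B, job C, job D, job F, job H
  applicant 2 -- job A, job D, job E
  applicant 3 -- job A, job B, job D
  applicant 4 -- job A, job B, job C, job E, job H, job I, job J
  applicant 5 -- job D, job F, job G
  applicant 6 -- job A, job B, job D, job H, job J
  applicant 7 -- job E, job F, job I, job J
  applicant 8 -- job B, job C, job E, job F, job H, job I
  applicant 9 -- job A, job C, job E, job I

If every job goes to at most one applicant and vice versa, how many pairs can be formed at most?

9

One maximum matching: applicant 1→job F, applicant 2→job D, applicant 3→job B, applicant 4→job I, applicant 5→job G, applicant 6→job J, applicant 7→job E, applicant 8→job H, applicant 9→job A.
All 9 applicants are matched, so no larger matching exists.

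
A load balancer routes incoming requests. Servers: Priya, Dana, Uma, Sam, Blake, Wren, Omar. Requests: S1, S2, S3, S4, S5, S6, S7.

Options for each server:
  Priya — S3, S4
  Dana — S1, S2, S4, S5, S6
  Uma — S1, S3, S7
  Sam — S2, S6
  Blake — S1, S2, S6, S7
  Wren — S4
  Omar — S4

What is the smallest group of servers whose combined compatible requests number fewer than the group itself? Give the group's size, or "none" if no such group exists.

2

Take S = {Wren, Omar}. Its neighbourhood is {S4}, so |N(S)| = 1 < |S| = 2.
No single vertex violates Hall's condition since each has at least one neighbour, so 2 is the minimum.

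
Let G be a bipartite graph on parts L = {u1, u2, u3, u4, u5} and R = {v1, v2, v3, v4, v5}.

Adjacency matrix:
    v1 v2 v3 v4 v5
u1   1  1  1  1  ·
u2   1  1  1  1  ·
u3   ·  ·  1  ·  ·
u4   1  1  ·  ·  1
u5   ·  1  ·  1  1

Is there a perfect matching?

Yes

One maximum matching: u1–v4, u2–v1, u3–v3, u4–v5, u5–v2.
Every left vertex is matched, so this is a perfect matching.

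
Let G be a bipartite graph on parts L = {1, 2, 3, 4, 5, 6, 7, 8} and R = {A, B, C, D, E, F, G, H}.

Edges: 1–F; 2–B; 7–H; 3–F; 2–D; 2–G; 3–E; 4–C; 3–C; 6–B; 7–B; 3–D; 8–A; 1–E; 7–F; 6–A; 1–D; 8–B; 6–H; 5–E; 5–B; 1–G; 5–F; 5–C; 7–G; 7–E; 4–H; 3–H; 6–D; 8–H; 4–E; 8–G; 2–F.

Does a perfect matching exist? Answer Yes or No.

For example, pair 1-D, 2-F, 3-H, 4-C, 5-E, 6-A, 7-G, 8-B.
All 8 left vertices are covered.

Yes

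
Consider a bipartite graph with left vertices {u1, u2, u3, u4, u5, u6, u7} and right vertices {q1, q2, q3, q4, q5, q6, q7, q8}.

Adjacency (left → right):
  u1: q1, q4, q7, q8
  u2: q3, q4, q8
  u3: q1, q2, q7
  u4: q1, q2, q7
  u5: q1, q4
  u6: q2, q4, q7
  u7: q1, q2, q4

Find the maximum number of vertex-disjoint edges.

6

For example, pair u1–q8, u2–q3, u3–q1, u4–q7, u5–q4, u6–q2.
The set {u3, u4, u5, u6, u7} has only 4 neighbours ({q1, q2, q4, q7}), so by Hall's theorem at most 6 of the 7 left vertices can be matched.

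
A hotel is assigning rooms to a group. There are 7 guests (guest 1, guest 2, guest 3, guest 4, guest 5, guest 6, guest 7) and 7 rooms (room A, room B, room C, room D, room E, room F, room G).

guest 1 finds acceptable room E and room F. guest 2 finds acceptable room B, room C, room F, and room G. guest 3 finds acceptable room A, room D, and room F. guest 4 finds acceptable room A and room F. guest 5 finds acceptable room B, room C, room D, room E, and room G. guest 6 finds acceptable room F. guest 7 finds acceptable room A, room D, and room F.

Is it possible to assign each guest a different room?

The set {guest 3, guest 4, guest 6, guest 7} has only 3 neighbours ({room A, room D, room F}), so by Hall's theorem at most 6 of the 7 guests can be matched.
Hence no matching covers every guest.

No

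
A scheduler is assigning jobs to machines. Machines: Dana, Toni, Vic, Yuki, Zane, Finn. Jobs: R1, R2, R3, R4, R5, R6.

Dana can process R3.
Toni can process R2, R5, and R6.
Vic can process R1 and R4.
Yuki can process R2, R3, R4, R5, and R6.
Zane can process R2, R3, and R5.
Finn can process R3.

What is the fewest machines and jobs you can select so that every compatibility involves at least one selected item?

{Toni, Vic, Yuki, Zane, R3} is a vertex cover of size 5: every edge has an endpoint in this set.
No smaller cover exists because Dana–R3, Toni–R6, Vic–R4, Yuki–R2, Zane–R5 is a matching of size 5, and a cover must include an endpoint of each of these disjoint edges (König's theorem).

5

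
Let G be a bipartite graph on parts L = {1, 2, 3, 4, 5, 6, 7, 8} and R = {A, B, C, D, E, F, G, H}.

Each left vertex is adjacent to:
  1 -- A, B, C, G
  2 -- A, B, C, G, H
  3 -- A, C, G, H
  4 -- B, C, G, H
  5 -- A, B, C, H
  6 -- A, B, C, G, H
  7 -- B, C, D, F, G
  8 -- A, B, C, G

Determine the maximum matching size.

6

For example, pair 1–G, 2–A, 3–H, 4–C, 5–B, 7–F.
The set {1, 2, 3, 4, 5, 6, 8} has only 5 neighbours ({A, B, C, G, H}), so by Hall's theorem at most 6 of the 8 left vertices can be matched.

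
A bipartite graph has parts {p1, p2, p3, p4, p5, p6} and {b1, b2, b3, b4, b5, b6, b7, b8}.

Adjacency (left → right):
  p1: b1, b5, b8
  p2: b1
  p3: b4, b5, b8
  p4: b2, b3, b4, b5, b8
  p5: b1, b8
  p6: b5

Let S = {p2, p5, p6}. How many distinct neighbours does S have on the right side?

The union of neighbours of {p2, p5, p6} is {b1, b5, b8}, which has 3 elements.
Since |N(S)| = 3 ≥ |S| = 3, Hall's condition holds for this subset.

3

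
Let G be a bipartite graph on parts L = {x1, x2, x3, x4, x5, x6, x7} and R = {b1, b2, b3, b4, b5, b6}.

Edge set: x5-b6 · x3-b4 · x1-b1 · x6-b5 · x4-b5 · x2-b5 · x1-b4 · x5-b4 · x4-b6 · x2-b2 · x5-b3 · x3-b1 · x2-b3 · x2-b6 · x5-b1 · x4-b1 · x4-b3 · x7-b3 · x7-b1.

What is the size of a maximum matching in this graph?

6

One maximum matching: x1–b1, x2–b2, x3–b4, x4–b6, x5–b3, x6–b5.
The set {x1, x3, x4, x5, x6, x7} has only 5 neighbours ({b1, b3, b4, b5, b6}), so by Hall's theorem at most 6 of the 7 left vertices can be matched.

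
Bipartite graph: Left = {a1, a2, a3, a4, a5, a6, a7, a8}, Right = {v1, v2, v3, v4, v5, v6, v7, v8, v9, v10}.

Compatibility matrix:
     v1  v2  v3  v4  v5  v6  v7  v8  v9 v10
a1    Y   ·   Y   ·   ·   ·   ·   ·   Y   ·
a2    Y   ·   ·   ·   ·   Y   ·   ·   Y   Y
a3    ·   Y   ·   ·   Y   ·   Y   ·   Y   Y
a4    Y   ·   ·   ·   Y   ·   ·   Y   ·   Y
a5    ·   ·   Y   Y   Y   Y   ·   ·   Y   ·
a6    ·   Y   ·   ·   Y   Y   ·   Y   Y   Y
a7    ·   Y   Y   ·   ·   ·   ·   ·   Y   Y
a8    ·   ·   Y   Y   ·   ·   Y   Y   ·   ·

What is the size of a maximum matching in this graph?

For example, pair a1-v1, a2-v9, a3-v10, a4-v8, a5-v3, a6-v6, a7-v2, a8-v7.
All 8 left vertices are matched, so no larger matching exists.

8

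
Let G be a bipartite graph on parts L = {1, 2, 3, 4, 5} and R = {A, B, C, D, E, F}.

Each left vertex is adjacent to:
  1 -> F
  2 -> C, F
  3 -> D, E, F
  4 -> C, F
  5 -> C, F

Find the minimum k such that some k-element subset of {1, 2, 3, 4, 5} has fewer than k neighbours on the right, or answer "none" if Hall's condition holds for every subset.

3

Take S = {1, 2, 4}. Its neighbourhood is {C, F}, so |N(S)| = 2 < |S| = 3.
Every subset of size less than 3 has at least as many neighbours as members, so 3 is the minimum.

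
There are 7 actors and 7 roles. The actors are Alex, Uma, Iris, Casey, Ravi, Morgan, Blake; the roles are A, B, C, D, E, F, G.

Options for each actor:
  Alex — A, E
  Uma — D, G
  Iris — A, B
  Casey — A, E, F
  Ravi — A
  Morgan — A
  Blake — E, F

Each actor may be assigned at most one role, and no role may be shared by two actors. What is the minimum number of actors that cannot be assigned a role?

For example, pair Alex-E, Uma-G, Iris-B, Casey-F, Ravi-A.
The set {Alex, Casey, Ravi, Morgan, Blake} has only 3 neighbours ({A, E, F}), so by Hall's theorem at most 5 of the 7 actors can be matched.
That matches 5 of the 7, leaving 2 unmatched; no matching can do better.

2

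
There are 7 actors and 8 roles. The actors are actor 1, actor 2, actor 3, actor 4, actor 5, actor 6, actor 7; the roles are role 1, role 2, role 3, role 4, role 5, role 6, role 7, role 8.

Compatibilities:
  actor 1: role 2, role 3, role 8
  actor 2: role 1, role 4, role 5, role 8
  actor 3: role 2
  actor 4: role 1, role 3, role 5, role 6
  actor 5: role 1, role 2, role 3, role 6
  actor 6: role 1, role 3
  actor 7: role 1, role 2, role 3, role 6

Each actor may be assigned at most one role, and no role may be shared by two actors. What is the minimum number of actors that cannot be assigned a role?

0

A valid assignment of size 7: actor 1-role 8, actor 2-role 4, actor 3-role 2, actor 4-role 5, actor 5-role 6, actor 6-role 1, actor 7-role 3.
All 7 actors are matched, so no larger matching exists.
That matches 7 of the 7, leaving 0 unmatched; no matching can do better.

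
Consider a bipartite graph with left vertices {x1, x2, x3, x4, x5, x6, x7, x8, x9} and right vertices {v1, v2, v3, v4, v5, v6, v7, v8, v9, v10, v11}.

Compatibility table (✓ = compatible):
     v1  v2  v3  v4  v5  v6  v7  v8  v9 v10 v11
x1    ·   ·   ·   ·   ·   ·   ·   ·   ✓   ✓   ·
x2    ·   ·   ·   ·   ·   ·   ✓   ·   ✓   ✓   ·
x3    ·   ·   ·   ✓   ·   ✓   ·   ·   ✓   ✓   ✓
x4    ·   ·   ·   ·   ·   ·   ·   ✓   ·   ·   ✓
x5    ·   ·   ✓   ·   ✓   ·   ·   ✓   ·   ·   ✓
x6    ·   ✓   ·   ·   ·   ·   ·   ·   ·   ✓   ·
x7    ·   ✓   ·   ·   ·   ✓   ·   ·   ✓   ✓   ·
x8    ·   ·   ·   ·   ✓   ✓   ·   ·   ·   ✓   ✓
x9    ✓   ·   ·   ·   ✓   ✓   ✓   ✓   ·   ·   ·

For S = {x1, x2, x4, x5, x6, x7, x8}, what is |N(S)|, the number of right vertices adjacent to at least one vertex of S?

9

The union of neighbours of {x1, x2, x4, x5, x6, x7, x8} is {v2, v3, v5, v6, v7, v8, v9, v10, v11}, which has 9 elements.
Since |N(S)| = 9 ≥ |S| = 7, Hall's condition holds for this subset.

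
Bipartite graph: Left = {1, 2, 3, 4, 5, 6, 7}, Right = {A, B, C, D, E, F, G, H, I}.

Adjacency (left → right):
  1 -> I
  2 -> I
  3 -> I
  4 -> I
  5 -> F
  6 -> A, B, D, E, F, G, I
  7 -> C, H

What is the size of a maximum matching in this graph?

4

For example, pair 1–I, 5–F, 6–G, 7–C.
The set {1, 2, 3, 4} has only 1 neighbour ({I}), so by Hall's theorem at most 4 of the 7 left vertices can be matched.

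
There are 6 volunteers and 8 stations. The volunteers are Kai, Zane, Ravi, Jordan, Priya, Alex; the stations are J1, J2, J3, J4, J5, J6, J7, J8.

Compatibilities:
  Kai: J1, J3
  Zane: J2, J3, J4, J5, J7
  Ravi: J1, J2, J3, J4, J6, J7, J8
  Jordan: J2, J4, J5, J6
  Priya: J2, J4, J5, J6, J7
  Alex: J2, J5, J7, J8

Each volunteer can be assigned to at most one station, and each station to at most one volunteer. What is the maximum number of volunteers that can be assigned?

For example, pair Kai→J3, Zane→J2, Ravi→J6, Jordan→J4, Priya→J5, Alex→J7.
All 6 volunteers are matched, so no larger matching exists.

6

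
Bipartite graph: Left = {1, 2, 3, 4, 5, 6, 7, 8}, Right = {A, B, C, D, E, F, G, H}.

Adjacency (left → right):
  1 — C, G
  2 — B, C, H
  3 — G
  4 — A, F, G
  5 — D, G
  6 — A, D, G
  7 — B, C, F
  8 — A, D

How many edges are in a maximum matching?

7

For example, pair 1→C, 2→H, 3→G, 4→F, 5→D, 6→A, 7→B.
The set {3, 5, 6, 8} has only 3 neighbours ({A, D, G}), so by Hall's theorem at most 7 of the 8 left vertices can be matched.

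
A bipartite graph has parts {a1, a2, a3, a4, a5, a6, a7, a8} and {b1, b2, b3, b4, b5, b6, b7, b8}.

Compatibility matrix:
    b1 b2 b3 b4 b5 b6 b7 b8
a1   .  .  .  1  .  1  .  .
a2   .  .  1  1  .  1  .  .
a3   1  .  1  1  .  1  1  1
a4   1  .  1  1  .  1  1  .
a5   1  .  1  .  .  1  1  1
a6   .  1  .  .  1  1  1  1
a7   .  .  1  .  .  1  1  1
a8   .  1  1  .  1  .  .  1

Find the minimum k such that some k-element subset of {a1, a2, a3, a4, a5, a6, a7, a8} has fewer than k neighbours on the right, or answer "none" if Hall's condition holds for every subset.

none

A matching saturating every left vertex exists, for instance a1→b4, a2→b6, a3→b8, a4→b7, a5→b1, a6→b5, a7→b3, a8→b2.
By Hall's marriage theorem, this means |N(S)| ≥ |S| for every subset S, so no violating subset exists.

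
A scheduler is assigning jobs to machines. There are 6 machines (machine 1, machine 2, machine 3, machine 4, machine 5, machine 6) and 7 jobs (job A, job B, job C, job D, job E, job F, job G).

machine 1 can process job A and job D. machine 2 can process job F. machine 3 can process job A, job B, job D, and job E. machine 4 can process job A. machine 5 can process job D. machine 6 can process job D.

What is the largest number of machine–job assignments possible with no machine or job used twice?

One maximum matching: machine 1→job D, machine 2→job F, machine 3→job E, machine 4→job A.
The set {machine 1, machine 4, machine 5, machine 6} has only 2 neighbours ({job A, job D}), so by Hall's theorem at most 4 of the 6 machines can be matched.

4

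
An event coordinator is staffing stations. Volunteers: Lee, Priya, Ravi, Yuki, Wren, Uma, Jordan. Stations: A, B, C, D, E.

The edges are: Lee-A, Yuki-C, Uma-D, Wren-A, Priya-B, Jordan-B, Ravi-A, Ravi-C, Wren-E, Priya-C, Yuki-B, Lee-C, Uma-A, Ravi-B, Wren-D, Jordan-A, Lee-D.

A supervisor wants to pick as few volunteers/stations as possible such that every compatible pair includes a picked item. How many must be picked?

The 5 edges Lee–D, Priya–C, Ravi–A, Yuki–B, Wren–E form a matching, so any vertex cover needs at least 5 vertices (one per matched edge).
Conversely {Wren, A, B, C, D} meets every edge and has exactly 5 vertices, so 5 is optimal.

5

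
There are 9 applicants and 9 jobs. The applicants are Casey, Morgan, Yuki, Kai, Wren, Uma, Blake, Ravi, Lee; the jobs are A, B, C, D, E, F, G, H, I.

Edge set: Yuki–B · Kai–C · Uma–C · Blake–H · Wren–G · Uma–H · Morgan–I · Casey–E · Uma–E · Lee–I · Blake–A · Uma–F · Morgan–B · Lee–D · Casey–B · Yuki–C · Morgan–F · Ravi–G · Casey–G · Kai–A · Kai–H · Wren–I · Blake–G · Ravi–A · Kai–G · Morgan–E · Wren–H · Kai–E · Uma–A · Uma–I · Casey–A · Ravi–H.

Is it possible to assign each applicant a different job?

For example, pair Casey-B, Morgan-F, Yuki-C, Kai-A, Wren-I, Uma-E, Blake-H, Ravi-G, Lee-D.
All 9 applicants are covered.

Yes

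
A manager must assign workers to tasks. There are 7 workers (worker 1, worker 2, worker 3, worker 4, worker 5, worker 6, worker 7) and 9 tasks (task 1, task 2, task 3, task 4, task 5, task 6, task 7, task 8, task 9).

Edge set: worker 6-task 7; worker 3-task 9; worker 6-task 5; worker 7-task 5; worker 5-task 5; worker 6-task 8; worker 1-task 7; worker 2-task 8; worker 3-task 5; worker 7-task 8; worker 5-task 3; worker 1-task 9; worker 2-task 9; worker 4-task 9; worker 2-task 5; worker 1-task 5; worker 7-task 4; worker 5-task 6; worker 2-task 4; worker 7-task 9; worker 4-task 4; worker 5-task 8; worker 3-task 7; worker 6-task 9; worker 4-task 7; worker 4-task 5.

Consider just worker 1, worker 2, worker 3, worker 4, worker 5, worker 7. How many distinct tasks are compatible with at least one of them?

The union of neighbours of {worker 1, worker 2, worker 3, worker 4, worker 5, worker 7} is {task 3, task 4, task 5, task 6, task 7, task 8, task 9}, which has 7 elements.
Since |N(S)| = 7 ≥ |S| = 6, Hall's condition holds for this subset.

7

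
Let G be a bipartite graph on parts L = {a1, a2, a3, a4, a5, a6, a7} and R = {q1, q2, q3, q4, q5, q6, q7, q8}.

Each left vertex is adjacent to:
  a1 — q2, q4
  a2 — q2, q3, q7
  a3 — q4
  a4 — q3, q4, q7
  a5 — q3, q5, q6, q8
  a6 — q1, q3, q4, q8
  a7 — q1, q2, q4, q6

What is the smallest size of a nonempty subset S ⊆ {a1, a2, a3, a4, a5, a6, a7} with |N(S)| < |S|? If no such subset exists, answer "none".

A matching saturating every left vertex exists, for instance a1→q2, a2→q3, a3→q4, a4→q7, a5→q8, a6→q1, a7→q6.
By Hall's marriage theorem, this means |N(S)| ≥ |S| for every subset S, so no violating subset exists.

none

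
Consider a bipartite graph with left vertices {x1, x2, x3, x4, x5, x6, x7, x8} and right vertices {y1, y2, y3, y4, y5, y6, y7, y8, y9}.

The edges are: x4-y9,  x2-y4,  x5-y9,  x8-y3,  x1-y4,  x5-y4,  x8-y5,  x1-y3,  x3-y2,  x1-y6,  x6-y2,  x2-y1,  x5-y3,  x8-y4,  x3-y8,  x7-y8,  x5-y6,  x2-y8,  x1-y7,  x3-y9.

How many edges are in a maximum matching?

7

For example, pair x1-y7, x2-y1, x3-y8, x4-y9, x5-y4, x6-y2, x8-y3.
The set {x3, x4, x6, x7} has only 3 neighbours ({y2, y8, y9}), so by Hall's theorem at most 7 of the 8 left vertices can be matched.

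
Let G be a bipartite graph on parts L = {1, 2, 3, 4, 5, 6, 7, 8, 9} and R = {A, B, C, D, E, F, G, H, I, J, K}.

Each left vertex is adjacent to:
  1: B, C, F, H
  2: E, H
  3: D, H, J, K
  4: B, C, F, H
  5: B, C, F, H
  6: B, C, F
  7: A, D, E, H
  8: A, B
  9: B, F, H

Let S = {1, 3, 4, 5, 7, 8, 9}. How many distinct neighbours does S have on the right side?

9

The union of neighbours of {1, 3, 4, 5, 7, 8, 9} is {A, B, C, D, E, F, H, J, K}, which has 9 elements.
Since |N(S)| = 9 ≥ |S| = 7, Hall's condition holds for this subset.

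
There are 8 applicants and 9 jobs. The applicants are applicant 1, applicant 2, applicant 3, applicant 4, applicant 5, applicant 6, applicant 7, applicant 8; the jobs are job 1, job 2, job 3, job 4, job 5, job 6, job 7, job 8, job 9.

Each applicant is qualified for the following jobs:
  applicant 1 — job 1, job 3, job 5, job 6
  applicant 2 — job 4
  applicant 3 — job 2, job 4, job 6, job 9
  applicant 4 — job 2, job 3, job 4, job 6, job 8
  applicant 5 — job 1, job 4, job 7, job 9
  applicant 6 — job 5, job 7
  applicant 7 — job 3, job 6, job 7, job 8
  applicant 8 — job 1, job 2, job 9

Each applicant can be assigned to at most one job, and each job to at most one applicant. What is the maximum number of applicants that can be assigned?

8

A valid assignment of size 8: applicant 1–job 3, applicant 2–job 4, applicant 3–job 2, applicant 4–job 8, applicant 5–job 1, applicant 6–job 5, applicant 7–job 6, applicant 8–job 9.
This saturates every applicant, so 8 is the maximum.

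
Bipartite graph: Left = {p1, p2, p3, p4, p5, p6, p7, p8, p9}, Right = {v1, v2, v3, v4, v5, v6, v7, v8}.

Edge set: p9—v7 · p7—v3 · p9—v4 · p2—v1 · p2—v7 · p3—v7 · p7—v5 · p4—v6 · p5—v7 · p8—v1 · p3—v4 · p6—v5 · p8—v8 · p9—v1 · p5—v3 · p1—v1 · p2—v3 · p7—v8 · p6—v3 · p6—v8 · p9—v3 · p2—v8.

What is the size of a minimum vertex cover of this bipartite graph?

7

A maximum matching has 7 edges (e.g. p1–v1, p2–v3, p3–v4, p4–v6, p5–v7, p6–v5, p7–v8).
By König's theorem the minimum vertex cover has the same size. One such cover is {p4, v1, v3, v4, v5, v7, v8}.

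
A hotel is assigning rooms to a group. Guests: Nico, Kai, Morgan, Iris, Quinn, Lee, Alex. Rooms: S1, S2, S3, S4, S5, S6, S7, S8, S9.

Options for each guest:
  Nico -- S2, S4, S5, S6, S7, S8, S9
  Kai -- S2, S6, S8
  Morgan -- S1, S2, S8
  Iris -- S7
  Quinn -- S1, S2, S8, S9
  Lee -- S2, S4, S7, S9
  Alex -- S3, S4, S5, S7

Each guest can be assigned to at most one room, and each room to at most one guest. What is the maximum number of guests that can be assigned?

7

For example, pair Nico→S2, Kai→S6, Morgan→S1, Iris→S7, Quinn→S8, Lee→S9, Alex→S4.
This saturates every guest, so 7 is the maximum.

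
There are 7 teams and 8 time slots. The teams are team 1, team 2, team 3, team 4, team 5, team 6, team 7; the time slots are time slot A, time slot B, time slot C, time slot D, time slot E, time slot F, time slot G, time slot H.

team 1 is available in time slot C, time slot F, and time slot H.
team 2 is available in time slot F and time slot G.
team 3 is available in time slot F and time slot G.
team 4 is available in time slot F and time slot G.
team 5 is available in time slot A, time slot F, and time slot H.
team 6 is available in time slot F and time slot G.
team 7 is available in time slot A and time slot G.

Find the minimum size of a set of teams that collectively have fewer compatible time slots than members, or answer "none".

Take S = {team 2, team 3, team 4}. Its neighbourhood is {time slot F, time slot G}, so |N(S)| = 2 < |S| = 3.
Every subset of size less than 3 has at least as many neighbours as members, so 3 is the minimum.

3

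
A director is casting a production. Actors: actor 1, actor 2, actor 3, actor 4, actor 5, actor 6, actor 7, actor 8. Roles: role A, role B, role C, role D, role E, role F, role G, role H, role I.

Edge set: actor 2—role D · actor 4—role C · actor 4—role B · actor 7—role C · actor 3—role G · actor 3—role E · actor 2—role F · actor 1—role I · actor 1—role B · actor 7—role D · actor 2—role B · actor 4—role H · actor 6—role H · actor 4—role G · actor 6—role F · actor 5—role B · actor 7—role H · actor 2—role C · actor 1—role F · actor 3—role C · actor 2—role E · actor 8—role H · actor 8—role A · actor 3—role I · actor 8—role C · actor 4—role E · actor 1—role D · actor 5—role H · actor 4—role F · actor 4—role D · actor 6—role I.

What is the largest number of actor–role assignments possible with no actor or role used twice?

8

For example, pair actor 1–role D, actor 2–role F, actor 3–role E, actor 4–role G, actor 5–role B, actor 6–role I, actor 7–role C, actor 8–role H.
All 8 actors are matched, so no larger matching exists.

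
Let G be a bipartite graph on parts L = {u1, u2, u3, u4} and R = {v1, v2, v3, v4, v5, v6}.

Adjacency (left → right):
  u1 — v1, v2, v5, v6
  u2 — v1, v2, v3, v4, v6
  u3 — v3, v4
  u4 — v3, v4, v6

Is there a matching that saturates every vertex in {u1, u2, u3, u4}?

For example, pair u1→v2, u2→v3, u3→v4, u4→v6.
All 4 left vertices are covered.

Yes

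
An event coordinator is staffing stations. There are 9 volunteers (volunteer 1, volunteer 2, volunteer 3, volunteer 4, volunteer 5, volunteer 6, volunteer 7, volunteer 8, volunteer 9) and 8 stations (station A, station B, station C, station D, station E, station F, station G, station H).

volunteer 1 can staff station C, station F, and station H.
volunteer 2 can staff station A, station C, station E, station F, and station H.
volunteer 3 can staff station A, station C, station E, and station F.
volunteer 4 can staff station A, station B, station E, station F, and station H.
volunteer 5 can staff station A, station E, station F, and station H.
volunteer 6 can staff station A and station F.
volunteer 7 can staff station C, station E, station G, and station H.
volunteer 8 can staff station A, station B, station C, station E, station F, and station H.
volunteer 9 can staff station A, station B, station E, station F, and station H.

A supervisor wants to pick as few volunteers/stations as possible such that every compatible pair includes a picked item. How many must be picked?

{volunteer 7, station A, station B, station C, station E, station F, station H} is a vertex cover of size 7: every edge has an endpoint in this set.
No smaller cover exists because volunteer 1–station F, volunteer 2–station C, volunteer 3–station E, volunteer 4–station B, volunteer 5–station H, volunteer 6–station A, volunteer 7–station G is a matching of size 7, and a cover must include an endpoint of each of these disjoint edges (König's theorem).

7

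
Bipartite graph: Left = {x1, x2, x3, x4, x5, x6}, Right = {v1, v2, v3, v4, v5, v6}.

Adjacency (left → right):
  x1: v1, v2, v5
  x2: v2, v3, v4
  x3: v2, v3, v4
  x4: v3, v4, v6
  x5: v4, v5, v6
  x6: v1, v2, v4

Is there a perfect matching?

One maximum matching: x1-v1, x2-v4, x3-v3, x4-v6, x5-v5, x6-v2.
All 6 left vertices are covered.

Yes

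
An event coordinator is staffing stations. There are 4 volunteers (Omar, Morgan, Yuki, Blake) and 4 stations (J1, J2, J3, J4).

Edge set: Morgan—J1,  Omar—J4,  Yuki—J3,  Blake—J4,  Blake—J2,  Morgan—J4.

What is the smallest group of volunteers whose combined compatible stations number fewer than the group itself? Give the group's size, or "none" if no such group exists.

A matching saturating every volunteer exists, for instance Omar→J4, Morgan→J1, Yuki→J3, Blake→J2.
By Hall's marriage theorem, this means |N(S)| ≥ |S| for every subset S, so no violating subset exists.

none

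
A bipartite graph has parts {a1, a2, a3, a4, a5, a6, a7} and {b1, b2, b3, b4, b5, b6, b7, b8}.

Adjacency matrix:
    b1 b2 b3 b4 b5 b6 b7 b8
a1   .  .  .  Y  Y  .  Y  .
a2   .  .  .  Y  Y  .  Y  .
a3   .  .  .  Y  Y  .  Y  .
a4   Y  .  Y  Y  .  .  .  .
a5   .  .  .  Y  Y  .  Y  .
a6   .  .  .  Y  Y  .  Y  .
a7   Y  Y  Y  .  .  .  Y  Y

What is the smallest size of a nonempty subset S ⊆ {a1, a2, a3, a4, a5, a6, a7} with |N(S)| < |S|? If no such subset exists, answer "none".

4

Take S = {a1, a2, a3, a5}. Its neighbourhood is {b4, b5, b7}, so |N(S)| = 3 < |S| = 4.
Every subset of size less than 4 has at least as many neighbours as members, so 4 is the minimum.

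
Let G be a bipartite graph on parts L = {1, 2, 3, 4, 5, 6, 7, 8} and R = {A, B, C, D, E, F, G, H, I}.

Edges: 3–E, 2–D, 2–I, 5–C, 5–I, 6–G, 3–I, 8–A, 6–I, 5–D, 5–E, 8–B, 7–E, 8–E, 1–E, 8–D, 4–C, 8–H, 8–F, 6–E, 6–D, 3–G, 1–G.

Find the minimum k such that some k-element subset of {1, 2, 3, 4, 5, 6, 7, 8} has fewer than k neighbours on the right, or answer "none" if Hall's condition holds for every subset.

Take S = {1, 2, 3, 6, 7}. Its neighbourhood is {D, E, G, I}, so |N(S)| = 4 < |S| = 5.
Every subset of size less than 5 has at least as many neighbours as members, so 5 is the minimum.

5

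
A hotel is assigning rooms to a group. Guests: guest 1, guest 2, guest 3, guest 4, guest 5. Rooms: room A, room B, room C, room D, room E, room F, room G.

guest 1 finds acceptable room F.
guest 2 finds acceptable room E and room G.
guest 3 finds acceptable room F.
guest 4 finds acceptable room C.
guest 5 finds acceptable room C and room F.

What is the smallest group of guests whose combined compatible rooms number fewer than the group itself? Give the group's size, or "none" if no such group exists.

Take S = {guest 1, guest 3}. Its neighbourhood is {room F}, so |N(S)| = 1 < |S| = 2.
No single vertex violates Hall's condition since each has at least one neighbour, so 2 is the minimum.

2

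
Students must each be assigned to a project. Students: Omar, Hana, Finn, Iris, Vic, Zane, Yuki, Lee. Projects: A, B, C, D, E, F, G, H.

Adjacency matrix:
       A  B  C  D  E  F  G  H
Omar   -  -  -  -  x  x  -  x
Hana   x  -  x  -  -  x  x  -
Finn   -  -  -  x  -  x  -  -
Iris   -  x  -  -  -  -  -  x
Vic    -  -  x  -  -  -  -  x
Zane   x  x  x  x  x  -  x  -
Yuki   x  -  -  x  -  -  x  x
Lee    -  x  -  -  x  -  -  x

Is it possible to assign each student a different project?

For example, pair Omar–E, Hana–F, Finn–D, Iris–H, Vic–C, Zane–A, Yuki–G, Lee–B.
All 8 students are covered.

Yes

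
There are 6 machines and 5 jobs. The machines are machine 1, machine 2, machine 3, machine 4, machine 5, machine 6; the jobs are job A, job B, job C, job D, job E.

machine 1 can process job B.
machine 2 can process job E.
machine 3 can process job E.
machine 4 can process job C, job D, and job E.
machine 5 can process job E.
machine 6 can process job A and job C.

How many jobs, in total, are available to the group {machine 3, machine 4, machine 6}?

The union of neighbours of {machine 3, machine 4, machine 6} is {job A, job C, job D, job E}, which has 4 elements.
Since |N(S)| = 4 ≥ |S| = 3, Hall's condition holds for this subset.

4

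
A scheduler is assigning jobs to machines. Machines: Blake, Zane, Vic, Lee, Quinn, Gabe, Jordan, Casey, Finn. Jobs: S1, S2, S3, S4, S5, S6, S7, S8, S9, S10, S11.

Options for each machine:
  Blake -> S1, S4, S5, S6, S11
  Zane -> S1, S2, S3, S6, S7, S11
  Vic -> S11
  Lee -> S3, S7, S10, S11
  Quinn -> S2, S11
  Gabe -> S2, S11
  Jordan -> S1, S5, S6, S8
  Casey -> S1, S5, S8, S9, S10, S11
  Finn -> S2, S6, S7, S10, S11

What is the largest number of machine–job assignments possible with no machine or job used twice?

A valid assignment of size 8: Blake–S4, Zane–S6, Vic–S11, Lee–S10, Quinn–S2, Jordan–S8, Casey–S9, Finn–S7.
The set {Vic, Quinn, Gabe} has only 2 neighbours ({S11, S2}), so by Hall's theorem at most 8 of the 9 machines can be matched.

8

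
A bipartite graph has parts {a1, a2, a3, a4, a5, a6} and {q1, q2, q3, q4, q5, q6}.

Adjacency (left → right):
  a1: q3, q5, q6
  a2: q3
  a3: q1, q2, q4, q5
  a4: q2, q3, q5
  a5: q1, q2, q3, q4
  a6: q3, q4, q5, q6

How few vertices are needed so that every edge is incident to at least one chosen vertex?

The 6 edges a1–q5, a2–q3, a3–q1, a4–q2, a5–q4, a6–q6 form a matching, so any vertex cover needs at least 6 vertices (one per matched edge).
Conversely {a1, a2, a3, a4, a5, a6} meets every edge and has exactly 6 vertices, so 6 is optimal.

6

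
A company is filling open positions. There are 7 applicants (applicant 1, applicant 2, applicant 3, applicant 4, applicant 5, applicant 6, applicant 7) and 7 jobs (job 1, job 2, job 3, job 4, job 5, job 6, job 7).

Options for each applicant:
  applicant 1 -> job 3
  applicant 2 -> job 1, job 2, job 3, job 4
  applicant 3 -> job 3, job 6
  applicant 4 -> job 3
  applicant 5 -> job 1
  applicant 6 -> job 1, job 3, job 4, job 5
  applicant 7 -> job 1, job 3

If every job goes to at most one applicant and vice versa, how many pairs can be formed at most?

A valid assignment of size 5: applicant 1-job 3, applicant 2-job 2, applicant 3-job 6, applicant 5-job 1, applicant 6-job 4.
The set {applicant 1, applicant 4, applicant 5, applicant 7} has only 2 neighbours ({job 1, job 3}), so by Hall's theorem at most 5 of the 7 applicants can be matched.

5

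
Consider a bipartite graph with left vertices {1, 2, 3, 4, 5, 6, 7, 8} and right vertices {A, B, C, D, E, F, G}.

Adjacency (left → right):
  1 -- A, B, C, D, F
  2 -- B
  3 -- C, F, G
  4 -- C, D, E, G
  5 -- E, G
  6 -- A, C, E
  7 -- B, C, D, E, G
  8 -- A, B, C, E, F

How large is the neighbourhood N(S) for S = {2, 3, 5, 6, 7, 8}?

The union of neighbours of {2, 3, 5, 6, 7, 8} is {A, B, C, D, E, F, G}, which has 7 elements.
Since |N(S)| = 7 ≥ |S| = 6, Hall's condition holds for this subset.

7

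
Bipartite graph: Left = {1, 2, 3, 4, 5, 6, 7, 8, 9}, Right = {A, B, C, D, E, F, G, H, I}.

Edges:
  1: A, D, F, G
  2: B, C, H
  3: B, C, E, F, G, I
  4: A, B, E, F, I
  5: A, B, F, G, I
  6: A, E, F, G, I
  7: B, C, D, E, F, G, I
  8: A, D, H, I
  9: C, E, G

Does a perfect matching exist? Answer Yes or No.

For example, pair 1–D, 2–C, 3–G, 4–I, 5–A, 6–F, 7–B, 8–H, 9–E.
Every left vertex is matched, so this is a perfect matching.

Yes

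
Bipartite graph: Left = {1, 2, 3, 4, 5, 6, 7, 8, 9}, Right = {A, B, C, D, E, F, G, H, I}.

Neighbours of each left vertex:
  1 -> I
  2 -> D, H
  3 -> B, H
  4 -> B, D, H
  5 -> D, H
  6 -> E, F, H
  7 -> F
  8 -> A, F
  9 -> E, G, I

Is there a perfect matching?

The set {2, 3, 4, 5} has only 3 neighbours ({B, D, H}), so by Hall's theorem at most 8 of the 9 left vertices can be matched.
Hence no matching covers every left vertex.

No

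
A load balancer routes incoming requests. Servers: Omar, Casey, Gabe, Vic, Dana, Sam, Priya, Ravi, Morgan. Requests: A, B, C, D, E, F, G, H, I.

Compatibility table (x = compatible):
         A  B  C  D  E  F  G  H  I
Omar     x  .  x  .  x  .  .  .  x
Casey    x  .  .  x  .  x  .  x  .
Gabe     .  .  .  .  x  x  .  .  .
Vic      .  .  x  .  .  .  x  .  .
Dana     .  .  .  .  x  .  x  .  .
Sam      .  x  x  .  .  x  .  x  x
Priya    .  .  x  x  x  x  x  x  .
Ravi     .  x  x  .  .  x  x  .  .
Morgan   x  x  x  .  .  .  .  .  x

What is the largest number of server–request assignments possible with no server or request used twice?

One maximum matching: Omar–E, Casey–A, Gabe–F, Vic–C, Dana–G, Sam–H, Priya–D, Ravi–B, Morgan–I.
This saturates every server, so 9 is the maximum.

9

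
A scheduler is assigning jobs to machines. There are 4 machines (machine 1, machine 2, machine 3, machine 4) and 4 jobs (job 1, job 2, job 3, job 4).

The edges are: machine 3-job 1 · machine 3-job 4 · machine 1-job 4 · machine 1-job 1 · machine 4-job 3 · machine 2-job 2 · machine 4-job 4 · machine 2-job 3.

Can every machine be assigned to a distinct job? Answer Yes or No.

A valid assignment of size 4: machine 1–job 4, machine 2–job 2, machine 3–job 1, machine 4–job 3.
Every machine is matched, so this is a perfect matching.

Yes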